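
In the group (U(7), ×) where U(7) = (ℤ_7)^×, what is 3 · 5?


Operation: multiplication mod 7
3 · 5 = (a × b) mod 7 with a = 3, b = 5

3 · 5 = 1


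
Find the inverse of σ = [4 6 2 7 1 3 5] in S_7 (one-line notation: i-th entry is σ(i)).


To find σ⁻¹, swap domain and range:
σ(1) = 4 → σ⁻¹(4) = 1
σ(2) = 6 → σ⁻¹(6) = 2
σ(3) = 2 → σ⁻¹(2) = 3
σ(4) = 7 → σ⁻¹(7) = 4
σ(5) = 1 → σ⁻¹(1) = 5
σ(6) = 3 → σ⁻¹(3) = 6
σ(7) = 5 → σ⁻¹(5) = 7

σ⁻¹ = [5 3 6 1 7 2 4]


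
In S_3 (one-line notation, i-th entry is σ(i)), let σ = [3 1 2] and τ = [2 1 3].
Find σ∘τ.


σ∘τ: apply τ first, then σ
1 →τ 2 →σ 1
2 →τ 1 →σ 3
3 →τ 3 →σ 2

σ∘τ = [1 3 2]


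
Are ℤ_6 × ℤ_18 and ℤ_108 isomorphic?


Comparing ℤ_6 × ℤ_18 and ℤ_108:
gcd(6,18) = 6 ≠ 1. Max element order in ℤ_6×ℤ_18 is lcm(6,18) = 18 < 108, so it has no element of order 108

No, ℤ_6 × ℤ_18 ≇ ℤ_108


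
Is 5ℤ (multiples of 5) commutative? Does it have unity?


5ℤ is a commutative ring under +,× but has no multiplicative identity (1 ∉ 5ℤ); it has no zero divisors, but without unity it is not an integral domain
Commutative: Yes
Integral domain: No
Has unity: No

5ℤ (multiples of 5): Commutative=Yes, Unity=No


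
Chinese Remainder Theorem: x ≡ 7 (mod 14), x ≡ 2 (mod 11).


m₁ = 14, m₂ = 11, gcd = 1, so CRT applies. M = m₁·m₂ = 154
Let M₁ = M/m₁ = 11, M₂ = M/m₂ = 14
Find y₁ ≡ M₁⁻¹ (mod m₁): 11⁻¹ ≡ 9 (mod 14)
Find y₂ ≡ M₂⁻¹ (mod m₂): 14⁻¹ ≡ 4 (mod 11)
x = a₁·M₁·y₁ + a₂·M₂·y₂ = 7·11·9 + 2·14·4 = 805
Reduce mod 154: x ≡ 35
Check: 35 mod 14 = 7 ✓, 35 mod 11 = 2 ✓

x ≡ 35 (mod 154)


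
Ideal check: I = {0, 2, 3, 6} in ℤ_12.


Check ideal conditions for I = {0, 2, 3, 6} in ℤ_12:
(1) I is an additive subgroup? No
(2) For r ∈ ℤ_12 and a ∈ I: r·a ∈ I? No  [counterexample: r=2, a=2, r·a mod 12 = 4 ∉ I]

No, I is not an ideal of ℤ_12


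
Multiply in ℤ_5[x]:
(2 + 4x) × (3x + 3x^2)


Expand and collect like terms; reduce coefficients mod 5:
x^0: 2·0 = 0 ≡ 0 (mod 5)
x^1: 2·3 + 4·0 = 6 ≡ 1 (mod 5)
x^2: 2·3 + 4·3 = 18 ≡ 3 (mod 5)
x^3: 4·3 = 12 ≡ 2 (mod 5)
Result: x + 3x^2 + 2x^3

f · g = x + 3x^2 + 2x^3


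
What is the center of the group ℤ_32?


Z(G) = {g ∈ G | gx = xg for all x ∈ G}
ℤ_32 is abelian, so Z(G) = G

Z(ℤ_32) = ℤ_32


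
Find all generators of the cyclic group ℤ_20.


g generates ℤ_n iff gcd(g,n) = 1
Prime factors of 20: 2, 5
Generators are g ∈ {1,...,19} not divisible by any of these primes.
Generators: {1, 3, 7, 9, 11, 13, 17, 19}
Number of generators = φ(20) = 8

Generators of ℤ_20 = {1, 3, 7, 9, 11, 13, 17, 19}


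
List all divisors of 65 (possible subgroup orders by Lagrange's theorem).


Lagrange's theorem: |H| divides |G|
|G| = 65
Divisors of 65: 1, 5, 13, 65

Possible subgroup orders: {1, 5, 13, 65}


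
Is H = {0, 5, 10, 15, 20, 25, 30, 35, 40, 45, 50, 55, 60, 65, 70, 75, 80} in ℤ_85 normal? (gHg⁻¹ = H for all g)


H = {0, 5, 10, 15, 20, 25, 30, 35, 40, 45, 50, 55, 60, 65, 70, 75, 80} in ℤ_85
ℤ_85 is abelian; every subgroup of an abelian group is normal

Yes, normal subgroup


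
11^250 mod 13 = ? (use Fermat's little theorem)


Fermat's little theorem: if p is prime and gcd(a,p)=1, then a^(p-1) ≡ 1 (mod p)
p = 13 is prime, gcd(11,13) = 1
Reduce exponent: 250 mod 12 = 10
So 11^250 ≡ 11^10 (mod 13)
11^10 mod 13 = 10

11^250 ≡ 10 (mod 13)


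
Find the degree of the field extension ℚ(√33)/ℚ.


√33 has minimal polynomial x² - 33 (irreducible over ℚ since 33 is squarefree)

[ℚ(√33)/ℚ] = 2


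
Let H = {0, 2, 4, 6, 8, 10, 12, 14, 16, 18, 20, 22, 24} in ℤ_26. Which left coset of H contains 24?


24 + H = {24 + h (mod 26) : h ∈ H}
24+0=24, 24+2=0, 24+4=2, 24+6=4, 24+8=6, 24+10=8, 24+12=10, 24+14=12, 24+16=14, 24+18=16, 24+20=18, 24+22=20, 24+24=22
24 + H = {0, 2, 4, 6, 8, 10, 12, 14, 16, 18, 20, 22, 24} = 0 + H

24 + H = {0, 2, 4, 6, 8, 10, 12, 14, 16, 18, 20, 22, 24}


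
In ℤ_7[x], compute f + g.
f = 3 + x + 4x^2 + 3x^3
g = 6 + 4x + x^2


Add coefficients mod 7:
x^0: 3 + 6 = 2 (mod 7)
x^1: 1 + 4 = 5 (mod 7)
x^2: 4 + 1 = 5 (mod 7)
x^3: 3 + 0 = 3 (mod 7)
Result: 2 + 5x + 5x^2 + 3x^3

f + g = 2 + 5x + 5x^2 + 3x^3


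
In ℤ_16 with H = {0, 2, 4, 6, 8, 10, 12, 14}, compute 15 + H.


15 + H = {15 + h (mod 16) : h ∈ H}
15+0=15, 15+2=1, 15+4=3, 15+6=5, 15+8=7, 15+10=9, 15+12=11, 15+14=13
15 + H = {1, 3, 5, 7, 9, 11, 13, 15} = 1 + H

15 + H = {1, 3, 5, 7, 9, 11, 13, 15}


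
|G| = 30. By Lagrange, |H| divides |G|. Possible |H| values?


Lagrange's theorem: |H| divides |G|
|G| = 30
Divisors of 30: 1, 2, 3, 5, 6, 10, 15, 30

Possible subgroup orders: {1, 2, 3, 5, 6, 10, 15, 30}


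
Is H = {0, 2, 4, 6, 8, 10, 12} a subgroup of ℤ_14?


Subgroup test for H = {0, 2, 4, 6, 8, 10, 12} in (ℤ_14, +):
(1) 0 ∈ H? Yes
(2) Closure: for all a,b ∈ H, (a+b) mod 14 ∈ H? Yes
(3) Inverses: for all a ∈ H, -a mod 14 ∈ H? Yes

Yes, H is a subgroup of ℤ_14


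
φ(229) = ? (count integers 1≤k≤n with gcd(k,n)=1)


Factor n: 229 = 229
φ(n) = n · ∏(1 - 1/p) over distinct primes p | n
φ(229) = 229 · (1 - 1/229) = 228

φ(229) = 228


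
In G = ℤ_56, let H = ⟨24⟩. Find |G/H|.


|⟨24⟩| = n / gcd(24, 56) = 56 / 8 = 7
H is normal (ℤ_56 is abelian).
|G/H| = |G| / |H| = 56 / 7 = 8

|G/H| = 8


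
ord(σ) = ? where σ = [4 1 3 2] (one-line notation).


Cycle decomposition: (1 4 2)
Cycle lengths: 3
Order = lcm(3) = 3

ord(σ) = 3


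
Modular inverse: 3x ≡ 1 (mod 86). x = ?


Use the extended Euclidean algorithm to write 1 = 3·s + 86·t; then s mod 86 is the inverse.
Euclidean algorithm:
  3 = 0·86 + 3
  86 = 28·3 + 2
  3 = 1·2 + 1
  2 = 2·1 + 0
gcd(3,86) = 1
Back-substitution gives: 3·(29) + 86·(-1) = 1
So 3⁻¹ ≡ 29 ≡ 29 (mod 86)
Check: 3 × 29 = 87 ≡ 1 (mod 86) ✓

3⁻¹ ≡ 29 (mod 86)


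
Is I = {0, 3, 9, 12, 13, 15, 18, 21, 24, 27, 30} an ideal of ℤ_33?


Check ideal conditions for I = {0, 3, 9, 12, 13, 15, 18, 21, 24, 27, 30} in ℤ_33:
(1) I is an additive subgroup? No
(2) For r ∈ ℤ_33 and a ∈ I: r·a ∈ I? No  [counterexample: r=2, a=3, r·a mod 33 = 6 ∉ I]

No, I is not an ideal of ℤ_33


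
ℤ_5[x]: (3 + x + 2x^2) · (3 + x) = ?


Expand and collect like terms; reduce coefficients mod 5:
x^0: 3·3 = 9 ≡ 4 (mod 5)
x^1: 3·1 + 1·3 = 6 ≡ 1 (mod 5)
x^2: 1·1 + 2·3 = 7 ≡ 2 (mod 5)
x^3: 2·1 = 2 ≡ 2 (mod 5)
Result: 4 + x + 2x^2 + 2x^3

f · g = 4 + x + 2x^2 + 2x^3


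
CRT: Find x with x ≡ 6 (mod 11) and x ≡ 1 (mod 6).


m₁ = 11, m₂ = 6, gcd = 1, so CRT applies. M = m₁·m₂ = 66
Let M₁ = M/m₁ = 6, M₂ = M/m₂ = 11
Find y₁ ≡ M₁⁻¹ (mod m₁): 6⁻¹ ≡ 2 (mod 11)
Find y₂ ≡ M₂⁻¹ (mod m₂): 11⁻¹ ≡ 5 (mod 6)
x = a₁·M₁·y₁ + a₂·M₂·y₂ = 6·6·2 + 1·11·5 = 127
Reduce mod 66: x ≡ 61
Check: 61 mod 11 = 6 ✓, 61 mod 6 = 1 ✓

x ≡ 61 (mod 66)


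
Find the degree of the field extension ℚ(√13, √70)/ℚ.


[ℚ(√13,√70):ℚ] = [ℚ(√13,√70):ℚ(√13)]·[ℚ(√13):ℚ] = 2·2 = 4

[ℚ(√13, √70)/ℚ] = 4


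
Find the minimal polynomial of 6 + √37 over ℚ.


Let α = 6 + √37. Then α - 6 = √37, so (α - 6)² = 37, giving α² - 12α - 1 = 0. Degree 2 and α ∉ ℚ, so this is the minimal polynomial.

Minimal polynomial: x² - 12x - 1


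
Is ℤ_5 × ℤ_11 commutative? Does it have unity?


Direct product ring; commutative with unity (1,1); but (1,0)·(0,1) = (0,0) gives zero divisors, so not an integral domain
Commutative: Yes
Integral domain: No
Has unity: Yes

ℤ_5 × ℤ_11: Commutative=Yes, Unity=Yes


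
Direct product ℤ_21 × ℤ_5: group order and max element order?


|ℤ_21 × ℤ_5| = 21 × 5 = 105
Max element order = lcm(21,5) = 105
Cyclic? Yes (gcd=1)

|ℤ_21×ℤ_5| = 105, max element order = 105


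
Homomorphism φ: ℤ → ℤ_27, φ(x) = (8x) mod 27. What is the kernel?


Kernel = preimage of identity
ker(φ) = {x ∈ ℤ : 8x ≡ 0 (mod 27)}. gcd(8,27) = 1, so 8x ≡ 0 (mod 27) ⟺ x ≡ 0 (mod 27/1 = 27). Hence ker(φ) = 27ℤ

ker(φ) = 27ℤ


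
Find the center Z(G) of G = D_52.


Z(G) = {g ∈ G | gx = xg for all x ∈ G}
For even n, Z(D_n) = {e, r^(n/2)}: the 180° rotation r^26 commutes with every reflection and rotation

Z(D_52) = {e, r^26}


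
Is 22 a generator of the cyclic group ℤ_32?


g generates ℤ_n iff gcd(g, n) = 1
gcd(22, 32) = 2
Since gcd = 2 ≠ 1, ⟨22⟩ has order 16 < 32, so 22 is not a generator.

No, 22 does not generate ℤ_32


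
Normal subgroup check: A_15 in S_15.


H = A_15 in S_15
A_15 has index 2 in S_15, and every subgroup of index 2 is normal

Yes, normal subgroup


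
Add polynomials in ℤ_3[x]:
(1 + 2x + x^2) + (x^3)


Add coefficients mod 3:
x^0: 1 + 0 = 1 (mod 3)
x^1: 2 + 0 = 2 (mod 3)
x^2: 1 + 0 = 1 (mod 3)
x^3: 0 + 1 = 1 (mod 3)
Result: 1 + 2x + x^2 + x^3

f + g = 1 + 2x + x^2 + x^3


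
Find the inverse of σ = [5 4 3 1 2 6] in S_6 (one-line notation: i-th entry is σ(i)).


To find σ⁻¹, swap domain and range:
σ(1) = 5 → σ⁻¹(5) = 1
σ(2) = 4 → σ⁻¹(4) = 2
σ(3) = 3 → σ⁻¹(3) = 3
σ(4) = 1 → σ⁻¹(1) = 4
σ(5) = 2 → σ⁻¹(2) = 5
σ(6) = 6 → σ⁻¹(6) = 6

σ⁻¹ = [4 5 3 2 1 6]


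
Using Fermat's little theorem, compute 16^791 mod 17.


Fermat's little theorem: if p is prime and gcd(a,p)=1, then a^(p-1) ≡ 1 (mod p)
p = 17 is prime, gcd(16,17) = 1
Reduce exponent: 791 mod 16 = 7
So 16^791 ≡ 16^7 (mod 17)
16^7 mod 17 = 16

16^791 ≡ 16 (mod 17)


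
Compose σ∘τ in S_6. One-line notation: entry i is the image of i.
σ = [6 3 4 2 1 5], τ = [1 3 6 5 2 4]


σ∘τ: apply τ first, then σ
1 →τ 1 →σ 6
2 →τ 3 →σ 4
3 →τ 6 →σ 5
4 →τ 5 →σ 1
5 →τ 2 →σ 3
6 →τ 4 →σ 2

σ∘τ = [6 4 5 1 3 2]


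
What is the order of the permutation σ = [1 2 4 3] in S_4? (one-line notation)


Cycle decomposition: (3 4)
Cycle lengths: 2
Order = lcm(2) = 2

ord(σ) = 2


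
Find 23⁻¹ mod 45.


Use the extended Euclidean algorithm to write 1 = 23·s + 45·t; then s mod 45 is the inverse.
Euclidean algorithm:
  23 = 0·45 + 23
  45 = 1·23 + 22
  23 = 1·22 + 1
  22 = 22·1 + 0
gcd(23,45) = 1
Back-substitution gives: 23·(2) + 45·(-1) = 1
So 23⁻¹ ≡ 2 ≡ 2 (mod 45)
Check: 23 × 2 = 46 ≡ 1 (mod 45) ✓

23⁻¹ ≡ 2 (mod 45)


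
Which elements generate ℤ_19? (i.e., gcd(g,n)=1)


g generates ℤ_n iff gcd(g,n) = 1
Prime factors of 19: 19
Generators are g ∈ {1,...,18} not divisible by any of these primes.
Generators: {1, 2, 3, 4, 5, 6, 7, 8, 9, 10, 11, 12, 13, 14, 15, 16, 17, 18}
Number of generators = φ(19) = 18

Generators of ℤ_19 = {1, 2, 3, 4, 5, 6, 7, 8, 9, 10, 11, 12, 13, 14, 15, 16, 17, 18}


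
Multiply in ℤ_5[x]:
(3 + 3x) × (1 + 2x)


Expand and collect like terms; reduce coefficients mod 5:
x^0: 3·1 = 3 ≡ 3 (mod 5)
x^1: 3·2 + 3·1 = 9 ≡ 4 (mod 5)
x^2: 3·2 = 6 ≡ 1 (mod 5)
Result: 3 + 4x + x^2

f · g = 3 + 4x + x^2


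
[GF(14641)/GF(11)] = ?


GF(14641) = GF(11^4), so the extension degree is 4

[GF(14641)/GF(11)] = 4


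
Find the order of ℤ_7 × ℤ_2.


|A × B| = |A| · |B|
|ℤ_7 × ℤ_2| = 7 × 2 = 14

|ℤ_7 × ℤ_2| = 14


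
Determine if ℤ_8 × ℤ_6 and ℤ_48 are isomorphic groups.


Comparing ℤ_8 × ℤ_6 and ℤ_48:
gcd(8,6) = 2 ≠ 1. Max element order in ℤ_8×ℤ_6 is lcm(8,6) = 24 < 48, so it has no element of order 48

No, ℤ_8 × ℤ_6 ≇ ℤ_48


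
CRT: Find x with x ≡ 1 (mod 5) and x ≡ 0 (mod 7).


m₁ = 5, m₂ = 7, gcd = 1, so CRT applies. M = m₁·m₂ = 35
Let M₁ = M/m₁ = 7, M₂ = M/m₂ = 5
Find y₁ ≡ M₁⁻¹ (mod m₁): 7⁻¹ ≡ 3 (mod 5)
Find y₂ ≡ M₂⁻¹ (mod m₂): 5⁻¹ ≡ 3 (mod 7)
x = a₁·M₁·y₁ + a₂·M₂·y₂ = 1·7·3 + 0·5·3 = 21
Reduce mod 35: x ≡ 21
Check: 21 mod 5 = 1 ✓, 21 mod 7 = 0 ✓

x ≡ 21 (mod 35)


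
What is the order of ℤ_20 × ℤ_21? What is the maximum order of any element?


|ℤ_20 × ℤ_21| = 20 × 21 = 420
Max element order = lcm(20,21) = 420
Cyclic? Yes (gcd=1)

|ℤ_20×ℤ_21| = 420, max element order = 420


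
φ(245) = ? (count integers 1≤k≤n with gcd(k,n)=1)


Factor n: 245 = 5 × 7^2
φ(n) = n · ∏(1 - 1/p) over distinct primes p | n
φ(245) = 245 · (1 - 1/5) · (1 - 1/7) = 168

φ(245) = 168


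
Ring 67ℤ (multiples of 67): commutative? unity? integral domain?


67ℤ is a commutative ring under +,× but has no multiplicative identity (1 ∉ 67ℤ); it has no zero divisors, but without unity it is not an integral domain
Commutative: Yes
Integral domain: No
Has unity: No

67ℤ (multiples of 67): Commutative=Yes, Unity=No


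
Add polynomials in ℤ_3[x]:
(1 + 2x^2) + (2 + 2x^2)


Add coefficients mod 3:
x^0: 1 + 2 = 0 (mod 3)
x^1: 0 + 0 = 0 (mod 3)
x^2: 2 + 2 = 1 (mod 3)
Result: x^2

f + g = x^2


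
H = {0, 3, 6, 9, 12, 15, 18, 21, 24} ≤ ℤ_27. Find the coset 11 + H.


11 + H = {11 + h (mod 27) : h ∈ H}
11+0=11, 11+3=14, 11+6=17, 11+9=20, 11+12=23, 11+15=26, 11+18=2, 11+21=5, 11+24=8
11 + H = {2, 5, 8, 11, 14, 17, 20, 23, 26} = 2 + H

11 + H = {2, 5, 8, 11, 14, 17, 20, 23, 26}


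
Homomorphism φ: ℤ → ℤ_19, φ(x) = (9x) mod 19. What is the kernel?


Kernel = preimage of identity
ker(φ) = {x ∈ ℤ : 9x ≡ 0 (mod 19)}. gcd(9,19) = 1, so 9x ≡ 0 (mod 19) ⟺ x ≡ 0 (mod 19/1 = 19). Hence ker(φ) = 19ℤ

ker(φ) = 19ℤ


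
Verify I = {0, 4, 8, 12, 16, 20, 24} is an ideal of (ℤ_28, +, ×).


Check ideal conditions for I = {0, 4, 8, 12, 16, 20, 24} in ℤ_28:
(1) I is an additive subgroup? Yes
(2) For r ∈ ℤ_28 and a ∈ I: r·a ∈ I? Yes

Yes, I is an ideal of ℤ_28


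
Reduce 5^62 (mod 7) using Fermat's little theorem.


Fermat's little theorem: if p is prime and gcd(a,p)=1, then a^(p-1) ≡ 1 (mod p)
p = 7 is prime, gcd(5,7) = 1
Reduce exponent: 62 mod 6 = 2
So 5^62 ≡ 5^2 (mod 7)
5^2 mod 7 = 4

5^62 ≡ 4 (mod 7)


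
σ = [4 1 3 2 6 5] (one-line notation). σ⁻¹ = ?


To find σ⁻¹, swap domain and range:
σ(1) = 4 → σ⁻¹(4) = 1
σ(2) = 1 → σ⁻¹(1) = 2
σ(3) = 3 → σ⁻¹(3) = 3
σ(4) = 2 → σ⁻¹(2) = 4
σ(5) = 6 → σ⁻¹(6) = 5
σ(6) = 5 → σ⁻¹(5) = 6

σ⁻¹ = [2 4 3 1 6 5]


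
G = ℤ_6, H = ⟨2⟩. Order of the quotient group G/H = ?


|⟨2⟩| = n / gcd(2, 6) = 6 / 2 = 3
H is normal (ℤ_6 is abelian).
|G/H| = |G| / |H| = 6 / 3 = 2

|G/H| = 2


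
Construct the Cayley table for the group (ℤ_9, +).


Elements: {0, 1, 2, 3, 4, 5, 6, 7, 8}
Operation: addition mod 9
Entry (a, b) = (a + b) mod 9

Cayley table:
  | 0 | 1 | 2 | 3 | 4 | 5 | 6 | 7 | 8
0 | 0 | 1 | 2 | 3 | 4 | 5 | 6 | 7 | 8
1 | 1 | 2 | 3 | 4 | 5 | 6 | 7 | 8 | 0
2 | 2 | 3 | 4 | 5 | 6 | 7 | 8 | 0 | 1
3 | 3 | 4 | 5 | 6 | 7 | 8 | 0 | 1 | 2
4 | 4 | 5 | 6 | 7 | 8 | 0 | 1 | 2 | 3
5 | 5 | 6 | 7 | 8 | 0 | 1 | 2 | 3 | 4
6 | 6 | 7 | 8 | 0 | 1 | 2 | 3 | 4 | 5
7 | 7 | 8 | 0 | 1 | 2 | 3 | 4 | 5 | 6
8 | 8 | 0 | 1 | 2 | 3 | 4 | 5 | 6 | 7


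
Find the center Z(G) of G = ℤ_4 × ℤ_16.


Z(G) = {g ∈ G | gx = xg for all x ∈ G}
Direct product of abelian groups is abelian, so Z(G) = G

Z(ℤ_4 × ℤ_16) = ℤ_4 × ℤ_16


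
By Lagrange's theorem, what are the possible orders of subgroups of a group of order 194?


Lagrange's theorem: |H| divides |G|
|G| = 194
Divisors of 194: 1, 2, 97, 194

Possible subgroup orders: {1, 2, 97, 194}


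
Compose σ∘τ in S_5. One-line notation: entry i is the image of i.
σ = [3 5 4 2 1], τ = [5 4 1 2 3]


σ∘τ: apply τ first, then σ
1 →τ 5 →σ 1
2 →τ 4 →σ 2
3 →τ 1 →σ 3
4 →τ 2 →σ 5
5 →τ 3 →σ 4

σ∘τ = [1 2 3 5 4]


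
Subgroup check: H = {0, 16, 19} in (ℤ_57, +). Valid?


Subgroup test for H = {0, 16, 19} in (ℤ_57, +):
(1) 0 ∈ H? Yes
(2) Closure: for all a,b ∈ H, (a+b) mod 57 ∈ H? No  [counterexample: 16 + 16 = 32 ∉ H]
(3) Inverses: for all a ∈ H, -a mod 57 ∈ H? No

No, H is not a subgroup of ℤ_57


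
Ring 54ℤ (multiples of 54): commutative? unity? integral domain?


54ℤ is a commutative ring under +,× but has no multiplicative identity (1 ∉ 54ℤ); it has no zero divisors, but without unity it is not an integral domain
Commutative: Yes
Integral domain: No
Has unity: No

54ℤ (multiples of 54): Commutative=Yes, Unity=No


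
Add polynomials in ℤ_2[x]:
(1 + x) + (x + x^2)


Add coefficients mod 2:
x^0: 1 + 0 = 1 (mod 2)
x^1: 1 + 1 = 0 (mod 2)
x^2: 0 + 1 = 1 (mod 2)
Result: 1 + x^2

f + g = 1 + x^2


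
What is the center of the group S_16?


Z(G) = {g ∈ G | gx = xg for all x ∈ G}
S_n is non-abelian for n ≥ 3; Z(S_16) is trivial

Z(S_16) = {e}


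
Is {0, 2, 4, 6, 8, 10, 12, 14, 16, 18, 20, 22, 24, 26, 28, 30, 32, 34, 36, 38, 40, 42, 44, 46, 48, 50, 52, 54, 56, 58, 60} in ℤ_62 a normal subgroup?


H = {0, 2, 4, 6, 8, 10, 12, 14, 16, 18, 20, 22, 24, 26, 28, 30, 32, 34, 36, 38, 40, 42, 44, 46, 48, 50, 52, 54, 56, 58, 60} in ℤ_62
ℤ_62 is abelian; every subgroup of an abelian group is normal

Yes, normal subgroup


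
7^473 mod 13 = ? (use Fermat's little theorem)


Fermat's little theorem: if p is prime and gcd(a,p)=1, then a^(p-1) ≡ 1 (mod p)
p = 13 is prime, gcd(7,13) = 1
Reduce exponent: 473 mod 12 = 5
So 7^473 ≡ 7^5 (mod 13)
7^5 mod 13 = 11

7^473 ≡ 11 (mod 13)


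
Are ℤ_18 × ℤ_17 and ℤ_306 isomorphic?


Comparing ℤ_18 × ℤ_17 and ℤ_306:
gcd(18,17) = 1, so ℤ_18 × ℤ_17 ≅ ℤ_306 (CRT)

Yes, ℤ_18 × ℤ_17 ≅ ℤ_306


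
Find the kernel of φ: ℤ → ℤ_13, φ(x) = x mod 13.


Kernel = preimage of identity
ker(φ) = {x ∈ ℤ : x ≡ 0 (mod 13)} = 13ℤ = {0, ±13, ±26, ...}

ker(φ) = 13ℤ


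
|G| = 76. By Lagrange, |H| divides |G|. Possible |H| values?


Lagrange's theorem: |H| divides |G|
|G| = 76
Divisors of 76: 1, 2, 4, 19, 38, 76

Possible subgroup orders: {1, 2, 4, 19, 38, 76}


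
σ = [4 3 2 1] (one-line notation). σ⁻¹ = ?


To find σ⁻¹, swap domain and range:
σ(1) = 4 → σ⁻¹(4) = 1
σ(2) = 3 → σ⁻¹(3) = 2
σ(3) = 2 → σ⁻¹(2) = 3
σ(4) = 1 → σ⁻¹(1) = 4

σ⁻¹ = [4 3 2 1]


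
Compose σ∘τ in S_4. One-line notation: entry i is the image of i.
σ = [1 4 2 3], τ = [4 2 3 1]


σ∘τ: apply τ first, then σ
1 →τ 4 →σ 3
2 →τ 2 →σ 4
3 →τ 3 →σ 2
4 →τ 1 →σ 1

σ∘τ = [3 4 2 1]


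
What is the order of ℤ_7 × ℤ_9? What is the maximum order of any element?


|ℤ_7 × ℤ_9| = 7 × 9 = 63
Max element order = lcm(7,9) = 63
Cyclic? Yes (gcd=1)

|ℤ_7×ℤ_9| = 63, max element order = 63


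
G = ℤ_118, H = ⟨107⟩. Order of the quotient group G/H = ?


|⟨107⟩| = n / gcd(107, 118) = 118 / 1 = 118
H is normal (ℤ_118 is abelian).
|G/H| = |G| / |H| = 118 / 118 = 1

|G/H| = 1


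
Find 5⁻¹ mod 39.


Use the extended Euclidean algorithm to write 1 = 5·s + 39·t; then s mod 39 is the inverse.
Euclidean algorithm:
  5 = 0·39 + 5
  39 = 7·5 + 4
  5 = 1·4 + 1
  4 = 4·1 + 0
gcd(5,39) = 1
Back-substitution gives: 5·(8) + 39·(-1) = 1
So 5⁻¹ ≡ 8 ≡ 8 (mod 39)
Check: 5 × 8 = 40 ≡ 1 (mod 39) ✓

5⁻¹ ≡ 8 (mod 39)


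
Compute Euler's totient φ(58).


Factor n: 58 = 2 × 29
φ(n) = n · ∏(1 - 1/p) over distinct primes p | n
φ(58) = 58 · (1 - 1/2) · (1 - 1/29) = 28

φ(58) = 28


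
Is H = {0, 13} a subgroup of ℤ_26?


Subgroup test for H = {0, 13} in (ℤ_26, +):
(1) 0 ∈ H? Yes
(2) Closure: for all a,b ∈ H, (a+b) mod 26 ∈ H? Yes
(3) Inverses: for all a ∈ H, -a mod 26 ∈ H? Yes

Yes, H is a subgroup of ℤ_26


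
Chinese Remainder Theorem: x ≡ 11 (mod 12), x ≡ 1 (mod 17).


m₁ = 12, m₂ = 17, gcd = 1, so CRT applies. M = m₁·m₂ = 204
Let M₁ = M/m₁ = 17, M₂ = M/m₂ = 12
Find y₁ ≡ M₁⁻¹ (mod m₁): 17⁻¹ ≡ 5 (mod 12)
Find y₂ ≡ M₂⁻¹ (mod m₂): 12⁻¹ ≡ 10 (mod 17)
x = a₁·M₁·y₁ + a₂·M₂·y₂ = 11·17·5 + 1·12·10 = 1055
Reduce mod 204: x ≡ 35
Check: 35 mod 12 = 11 ✓, 35 mod 17 = 1 ✓

x ≡ 35 (mod 204)


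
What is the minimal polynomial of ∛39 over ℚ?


∛39 satisfies x³ - 39 = 0, irreducible over ℚ (no rational root; 39 is not a perfect cube)

Minimal polynomial: x³ - 39


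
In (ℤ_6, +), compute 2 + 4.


Operation: addition mod 6
2 + 4 = (a + b) mod 6 with a = 2, b = 4

2 + 4 = 0


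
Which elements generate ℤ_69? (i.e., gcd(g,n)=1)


g generates ℤ_n iff gcd(g,n) = 1
Prime factors of 69: 3, 23
Generators are g ∈ {1,...,68} not divisible by any of these primes.
Generators: {1, 2, 4, 5, 7, 8, 10, 11, 13, 14, 16, 17, 19, 20, 22, 25, 26, 28, 29, 31, 32, 34, 35, 37, 38, 40, 41, 43, 44, 47, 49, 50, 52, 53, 55, 56, 58, 59, 61, 62, 64, 65, 67, 68}
Number of generators = φ(69) = 44

Generators of ℤ_69 = {1, 2, 4, 5, 7, 8, 10, 11, 13, 14, 16, 17, 19, 20, 22, 25, 26, 28, 29, 31, 32, 34, 35, 37, 38, 40, 41, 43, 44, 47, 49, 50, 52, 53, 55, 56, 58, 59, 61, 62, 64, 65, 67, 68}


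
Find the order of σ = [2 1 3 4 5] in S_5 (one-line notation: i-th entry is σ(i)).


Cycle decomposition: (1 2)
Cycle lengths: 2
Order = lcm(2) = 2

ord(σ) = 2


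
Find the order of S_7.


|S_n| = n! (number of permutations of n symbols)
|S_7| = 7! = 5040

|S_7| = 5040


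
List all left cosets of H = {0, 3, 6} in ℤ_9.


H = {0, 3, 6}, |H| = 3
Number of cosets = |G|/|H| = 9/3 = 3
0 + H = {0, 3, 6}
1 + H = {1, 4, 7}
2 + H = {2, 5, 8}

Cosets: 0+H={0,3,6}; 1+H={1,4,7}; 2+H={2,5,8}


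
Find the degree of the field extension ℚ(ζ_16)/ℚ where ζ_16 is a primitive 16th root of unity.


[ℚ(ζ_n):ℚ] = deg Φ_n(x) = φ(n). Here φ(16) = 8

[ℚ(ζ_16)/ℚ where ζ_16 is a primitive 16th root of unity] = 8


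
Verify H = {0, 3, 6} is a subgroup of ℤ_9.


Subgroup test for H = {0, 3, 6} in (ℤ_9, +):
(1) 0 ∈ H? Yes
(2) Closure: for all a,b ∈ H, (a+b) mod 9 ∈ H? Yes
(3) Inverses: for all a ∈ H, -a mod 9 ∈ H? Yes

Yes, H is a subgroup of ℤ_9


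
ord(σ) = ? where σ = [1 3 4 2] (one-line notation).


Cycle decomposition: (2 3 4)
Cycle lengths: 3
Order = lcm(3) = 3

ord(σ) = 3


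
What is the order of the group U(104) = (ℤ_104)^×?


U(n) is the group of units mod n; |U(n)| = φ(n)
|U(104)| = φ(104) = 48

|U(104) = (ℤ_104)^×| = 48


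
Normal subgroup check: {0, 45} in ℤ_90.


H = {0, 45} in ℤ_90
ℤ_90 is abelian; every subgroup of an abelian group is normal

Yes, normal subgroup


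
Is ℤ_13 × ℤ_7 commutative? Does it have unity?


Direct product ring; commutative with unity (1,1); but (1,0)·(0,1) = (0,0) gives zero divisors, so not an integral domain
Commutative: Yes
Integral domain: No
Has unity: Yes

ℤ_13 × ℤ_7: Commutative=Yes, Unity=Yes


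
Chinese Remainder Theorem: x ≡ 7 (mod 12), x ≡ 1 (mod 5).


m₁ = 12, m₂ = 5, gcd = 1, so CRT applies. M = m₁·m₂ = 60
Let M₁ = M/m₁ = 5, M₂ = M/m₂ = 12
Find y₁ ≡ M₁⁻¹ (mod m₁): 5⁻¹ ≡ 5 (mod 12)
Find y₂ ≡ M₂⁻¹ (mod m₂): 12⁻¹ ≡ 3 (mod 5)
x = a₁·M₁·y₁ + a₂·M₂·y₂ = 7·5·5 + 1·12·3 = 211
Reduce mod 60: x ≡ 31
Check: 31 mod 12 = 7 ✓, 31 mod 5 = 1 ✓

x ≡ 31 (mod 60)


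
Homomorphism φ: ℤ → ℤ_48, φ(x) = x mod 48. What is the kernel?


Kernel = preimage of identity
ker(φ) = {x ∈ ℤ : x ≡ 0 (mod 48)} = 48ℤ = {0, ±48, ±96, ...}

ker(φ) = 48ℤ


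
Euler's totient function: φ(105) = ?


Factor n: 105 = 3 × 5 × 7
φ(n) = n · ∏(1 - 1/p) over distinct primes p | n
φ(105) = 105 · (1 - 1/3) · (1 - 1/5) · (1 - 1/7) = 48

φ(105) = 48


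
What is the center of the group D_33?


Z(G) = {g ∈ G | gx = xg for all x ∈ G}
For odd n, Z(D_n) = {e}: no nontrivial rotation commutes with all reflections

Z(D_33) = {e}


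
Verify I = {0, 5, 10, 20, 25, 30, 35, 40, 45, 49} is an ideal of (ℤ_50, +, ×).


Check ideal conditions for I = {0, 5, 10, 20, 25, 30, 35, 40, 45, 49} in ℤ_50:
(1) I is an additive subgroup? No
(2) For r ∈ ℤ_50 and a ∈ I: r·a ∈ I? No  [counterexample: r=2, a=49, r·a mod 50 = 48 ∉ I]

No, I is not an ideal of ℤ_50


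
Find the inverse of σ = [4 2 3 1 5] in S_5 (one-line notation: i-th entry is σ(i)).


To find σ⁻¹, swap domain and range:
σ(1) = 4 → σ⁻¹(4) = 1
σ(2) = 2 → σ⁻¹(2) = 2
σ(3) = 3 → σ⁻¹(3) = 3
σ(4) = 1 → σ⁻¹(1) = 4
σ(5) = 5 → σ⁻¹(5) = 5

σ⁻¹ = [4 2 3 1 5]


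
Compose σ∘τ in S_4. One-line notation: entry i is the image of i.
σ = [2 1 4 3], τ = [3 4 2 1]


σ∘τ: apply τ first, then σ
1 →τ 3 →σ 4
2 →τ 4 →σ 3
3 →τ 2 →σ 1
4 →τ 1 →σ 2

σ∘τ = [4 3 1 2]


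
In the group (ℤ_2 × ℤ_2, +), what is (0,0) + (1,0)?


Operation: componentwise addition mod (2, 2)
(0,0) + (1,0) = ((a₁+b₁) mod 2, (a₂+b₂) mod 2) with a = (0,0), b = (1,0)

(0,0) + (1,0) = (1,0)


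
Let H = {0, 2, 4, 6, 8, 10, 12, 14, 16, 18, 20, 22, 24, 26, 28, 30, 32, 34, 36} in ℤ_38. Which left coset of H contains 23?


23 + H = {23 + h (mod 38) : h ∈ H}
23+0=23, 23+2=25, 23+4=27, 23+6=29, 23+8=31, 23+10=33, 23+12=35, 23+14=37, 23+16=1, 23+18=3, 23+20=5, 23+22=7, 23+24=9, 23+26=11, 23+28=13, 23+30=15, 23+32=17, 23+34=19, 23+36=21
23 + H = {1, 3, 5, 7, 9, 11, 13, 15, 17, 19, 21, 23, 25, 27, 29, 31, 33, 35, 37} = 1 + H

23 + H = {1, 3, 5, 7, 9, 11, 13, 15, 17, 19, 21, 23, 25, 27, 29, 31, 33, 35, 37}


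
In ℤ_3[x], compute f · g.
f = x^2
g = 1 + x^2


Expand and collect like terms; reduce coefficients mod 3:
x^0: 0·1 = 0 ≡ 0 (mod 3)
x^1: 0·0 + 0·1 = 0 ≡ 0 (mod 3)
x^2: 0·1 + 0·0 + 1·1 = 1 ≡ 1 (mod 3)
x^3: 0·1 + 1·0 = 0 ≡ 0 (mod 3)
x^4: 1·1 = 1 ≡ 1 (mod 3)
Result: x^2 + x^4

f · g = x^2 + x^4


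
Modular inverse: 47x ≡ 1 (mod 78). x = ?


Use the extended Euclidean algorithm to write 1 = 47·s + 78·t; then s mod 78 is the inverse.
Euclidean algorithm:
  47 = 0·78 + 47
  78 = 1·47 + 31
  47 = 1·31 + 16
  31 = 1·16 + 15
  16 = 1·15 + 1
  15 = 15·1 + 0
gcd(47,78) = 1
Back-substitution gives: 47·(5) + 78·(-3) = 1
So 47⁻¹ ≡ 5 ≡ 5 (mod 78)
Check: 47 × 5 = 235 ≡ 1 (mod 78) ✓

47⁻¹ ≡ 5 (mod 78)


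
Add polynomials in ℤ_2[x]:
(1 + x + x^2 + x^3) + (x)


Add coefficients mod 2:
x^0: 1 + 0 = 1 (mod 2)
x^1: 1 + 1 = 0 (mod 2)
x^2: 1 + 0 = 1 (mod 2)
x^3: 1 + 0 = 1 (mod 2)
Result: 1 + x^2 + x^3

f + g = 1 + x^2 + x^3


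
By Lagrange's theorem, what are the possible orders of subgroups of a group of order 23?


Lagrange's theorem: |H| divides |G|
|G| = 23
Divisors of 23: 1, 23

Possible subgroup orders: {1, 23}


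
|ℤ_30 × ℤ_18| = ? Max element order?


|ℤ_30 × ℤ_18| = 30 × 18 = 540
Max element order = lcm(30,18) = 90
Cyclic? No (gcd=6)

|ℤ_30×ℤ_18| = 540, max element order = 90


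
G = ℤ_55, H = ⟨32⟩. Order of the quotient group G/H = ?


|⟨32⟩| = n / gcd(32, 55) = 55 / 1 = 55
H is normal (ℤ_55 is abelian).
|G/H| = |G| / |H| = 55 / 55 = 1

|G/H| = 1


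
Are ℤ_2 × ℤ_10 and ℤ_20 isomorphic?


Comparing ℤ_2 × ℤ_10 and ℤ_20:
gcd(2,10) = 2 ≠ 1. Max element order in ℤ_2×ℤ_10 is lcm(2,10) = 10 < 20, so it has no element of order 20

No, ℤ_2 × ℤ_10 ≇ ℤ_20


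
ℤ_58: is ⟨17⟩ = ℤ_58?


g generates ℤ_n iff gcd(g, n) = 1
gcd(17, 58) = 1
Since gcd = 1, 17 is a generator.

Yes, 17 generates ℤ_58


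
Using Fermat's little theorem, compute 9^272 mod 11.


Fermat's little theorem: if p is prime and gcd(a,p)=1, then a^(p-1) ≡ 1 (mod p)
p = 11 is prime, gcd(9,11) = 1
Reduce exponent: 272 mod 10 = 2
So 9^272 ≡ 9^2 (mod 11)
9^2 mod 11 = 4

9^272 ≡ 4 (mod 11)


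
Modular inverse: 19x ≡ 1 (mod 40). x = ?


Use the extended Euclidean algorithm to write 1 = 19·s + 40·t; then s mod 40 is the inverse.
Euclidean algorithm:
  19 = 0·40 + 19
  40 = 2·19 + 2
  19 = 9·2 + 1
  2 = 2·1 + 0
gcd(19,40) = 1
Back-substitution gives: 19·(19) + 40·(-9) = 1
So 19⁻¹ ≡ 19 ≡ 19 (mod 40)
Check: 19 × 19 = 361 ≡ 1 (mod 40) ✓

19⁻¹ ≡ 19 (mod 40)


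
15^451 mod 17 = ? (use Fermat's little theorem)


Fermat's little theorem: if p is prime and gcd(a,p)=1, then a^(p-1) ≡ 1 (mod p)
p = 17 is prime, gcd(15,17) = 1
Reduce exponent: 451 mod 16 = 3
So 15^451 ≡ 15^3 (mod 17)
15^3 mod 17 = 9

15^451 ≡ 9 (mod 17)


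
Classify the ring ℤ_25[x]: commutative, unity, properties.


ℤ_25 has zero divisors (5·5 ≡ 0), and these lift to constant zero divisors in ℤ_25[x]; so not an integral domain
Commutative: Yes
Integral domain: No
Has unity: Yes

ℤ_25[x]: Commutative=Yes, Unity=Yes


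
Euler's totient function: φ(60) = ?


Factor n: 60 = 2^2 × 3 × 5
φ(n) = n · ∏(1 - 1/p) over distinct primes p | n
φ(60) = 60 · (1 - 1/2) · (1 - 1/3) · (1 - 1/5) = 16

φ(60) = 16


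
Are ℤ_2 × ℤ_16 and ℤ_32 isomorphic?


Comparing ℤ_2 × ℤ_16 and ℤ_32:
gcd(2,16) = 2 ≠ 1. Max element order in ℤ_2×ℤ_16 is lcm(2,16) = 16 < 32, so it has no element of order 32

No, ℤ_2 × ℤ_16 ≇ ℤ_32


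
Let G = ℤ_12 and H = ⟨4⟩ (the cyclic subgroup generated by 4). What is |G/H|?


|⟨4⟩| = n / gcd(4, 12) = 12 / 4 = 3
H is normal (ℤ_12 is abelian).
|G/H| = |G| / |H| = 12 / 3 = 4

|G/H| = 4


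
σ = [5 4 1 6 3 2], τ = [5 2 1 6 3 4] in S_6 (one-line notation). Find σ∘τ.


σ∘τ: apply τ first, then σ
1 →τ 5 →σ 3
2 →τ 2 →σ 4
3 →τ 1 →σ 5
4 →τ 6 →σ 2
5 →τ 3 →σ 1
6 →τ 4 →σ 6

σ∘τ = [3 4 5 2 1 6]


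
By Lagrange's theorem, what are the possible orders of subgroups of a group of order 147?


Lagrange's theorem: |H| divides |G|
|G| = 147
Divisors of 147: 1, 3, 7, 21, 49, 147

Possible subgroup orders: {1, 3, 7, 21, 49, 147}


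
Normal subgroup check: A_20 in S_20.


H = A_20 in S_20
A_20 has index 2 in S_20, and every subgroup of index 2 is normal

Yes, normal subgroup


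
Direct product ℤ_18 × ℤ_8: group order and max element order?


|ℤ_18 × ℤ_8| = 18 × 8 = 144
Max element order = lcm(18,8) = 72
Cyclic? No (gcd=2)

|ℤ_18×ℤ_8| = 144, max element order = 72


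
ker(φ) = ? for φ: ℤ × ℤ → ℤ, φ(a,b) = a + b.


Kernel = preimage of identity
ker(φ) = {(a,b) ∈ ℤ² | a+b = 0} = {(a,-a) | a ∈ ℤ}

ker(φ) = {(a,-a) | a ∈ ℤ}


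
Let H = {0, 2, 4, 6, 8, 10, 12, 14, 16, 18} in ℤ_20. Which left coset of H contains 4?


4 + H = {4 + h (mod 20) : h ∈ H}
4+0=4, 4+2=6, 4+4=8, 4+6=10, 4+8=12, 4+10=14, 4+12=16, 4+14=18, 4+16=0, 4+18=2
4 + H = {0, 2, 4, 6, 8, 10, 12, 14, 16, 18} = 0 + H

4 + H = {0, 2, 4, 6, 8, 10, 12, 14, 16, 18}


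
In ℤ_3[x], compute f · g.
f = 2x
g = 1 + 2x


Expand and collect like terms; reduce coefficients mod 3:
x^0: 0·1 = 0 ≡ 0 (mod 3)
x^1: 0·2 + 2·1 = 2 ≡ 2 (mod 3)
x^2: 2·2 = 4 ≡ 1 (mod 3)
Result: 2x + x^2

f · g = 2x + x^2


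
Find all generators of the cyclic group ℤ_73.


g generates ℤ_n iff gcd(g,n) = 1
Prime factors of 73: 73
Generators are g ∈ {1,...,72} not divisible by any of these primes.
Generators: {1, 2, 3, 4, 5, 6, 7, 8, 9, 10, 11, 12, 13, 14, 15, 16, 17, 18, 19, 20, 21, 22, 23, 24, 25, 26, 27, 28, 29, 30, 31, 32, 33, 34, 35, 36, 37, 38, 39, 40, 41, 42, 43, 44, 45, 46, 47, 48, 49, 50, 51, 52, 53, 54, 55, 56, 57, 58, 59, 60, 61, 62, 63, 64, 65, 66, 67, 68, 69, 70, 71, 72}
Number of generators = φ(73) = 72

Generators of ℤ_73 = {1, 2, 3, 4, 5, 6, 7, 8, 9, 10, 11, 12, 13, 14, 15, 16, 17, 18, 19, 20, 21, 22, 23, 24, 25, 26, 27, 28, 29, 30, 31, 32, 33, 34, 35, 36, 37, 38, 39, 40, 41, 42, 43, 44, 45, 46, 47, 48, 49, 50, 51, 52, 53, 54, 55, 56, 57, 58, 59, 60, 61, 62, 63, 64, 65, 66, 67, 68, 69, 70, 71, 72}


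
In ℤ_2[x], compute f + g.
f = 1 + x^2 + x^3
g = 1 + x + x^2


Add coefficients mod 2:
x^0: 1 + 1 = 0 (mod 2)
x^1: 0 + 1 = 1 (mod 2)
x^2: 1 + 1 = 0 (mod 2)
x^3: 1 + 0 = 1 (mod 2)
Result: x + x^3

f + g = x + x^3


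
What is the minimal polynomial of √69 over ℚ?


√69 satisfies x² - 69 = 0, irreducible over ℚ since 69 is squarefree

Minimal polynomial: x² - 69


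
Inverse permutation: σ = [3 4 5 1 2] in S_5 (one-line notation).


To find σ⁻¹, swap domain and range:
σ(1) = 3 → σ⁻¹(3) = 1
σ(2) = 4 → σ⁻¹(4) = 2
σ(3) = 5 → σ⁻¹(5) = 3
σ(4) = 1 → σ⁻¹(1) = 4
σ(5) = 2 → σ⁻¹(2) = 5

σ⁻¹ = [4 5 1 2 3]


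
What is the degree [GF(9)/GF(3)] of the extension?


GF(9) = GF(3^2), so the extension degree is 2

[GF(9)/GF(3)] = 2


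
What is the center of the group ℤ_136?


Z(G) = {g ∈ G | gx = xg for all x ∈ G}
ℤ_136 is abelian, so Z(G) = G

Z(ℤ_136) = ℤ_136


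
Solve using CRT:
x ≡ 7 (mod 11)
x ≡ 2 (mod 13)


m₁ = 11, m₂ = 13, gcd = 1, so CRT applies. M = m₁·m₂ = 143
Let M₁ = M/m₁ = 13, M₂ = M/m₂ = 11
Find y₁ ≡ M₁⁻¹ (mod m₁): 13⁻¹ ≡ 6 (mod 11)
Find y₂ ≡ M₂⁻¹ (mod m₂): 11⁻¹ ≡ 6 (mod 13)
x = a₁·M₁·y₁ + a₂·M₂·y₂ = 7·13·6 + 2·11·6 = 678
Reduce mod 143: x ≡ 106
Check: 106 mod 11 = 7 ✓, 106 mod 13 = 2 ✓

x ≡ 106 (mod 143)


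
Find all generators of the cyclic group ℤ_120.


g generates ℤ_n iff gcd(g,n) = 1
Prime factors of 120: 2, 3, 5
Generators are g ∈ {1,...,119} not divisible by any of these primes.
Generators: {1, 7, 11, 13, 17, 19, 23, 29, 31, 37, 41, 43, 47, 49, 53, 59, 61, 67, 71, 73, 77, 79, 83, 89, 91, 97, 101, 103, 107, 109, 113, 119}
Number of generators = φ(120) = 32

Generators of ℤ_120 = {1, 7, 11, 13, 17, 19, 23, 29, 31, 37, 41, 43, 47, 49, 53, 59, 61, 67, 71, 73, 77, 79, 83, 89, 91, 97, 101, 103, 107, 109, 113, 119}


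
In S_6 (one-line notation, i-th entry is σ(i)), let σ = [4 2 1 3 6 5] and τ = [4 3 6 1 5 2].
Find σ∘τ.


σ∘τ: apply τ first, then σ
1 →τ 4 →σ 3
2 →τ 3 →σ 1
3 →τ 6 →σ 5
4 →τ 1 →σ 4
5 →τ 5 →σ 6
6 →τ 2 →σ 2

σ∘τ = [3 1 5 4 6 2]


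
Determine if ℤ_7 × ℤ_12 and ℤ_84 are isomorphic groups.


Comparing ℤ_7 × ℤ_12 and ℤ_84:
gcd(7,12) = 1, so ℤ_7 × ℤ_12 ≅ ℤ_84 (CRT)

Yes, ℤ_7 × ℤ_12 ≅ ℤ_84


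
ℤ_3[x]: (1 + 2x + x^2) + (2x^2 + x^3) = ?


Add coefficients mod 3:
x^0: 1 + 0 = 1 (mod 3)
x^1: 2 + 0 = 2 (mod 3)
x^2: 1 + 2 = 0 (mod 3)
x^3: 0 + 1 = 1 (mod 3)
Result: 1 + 2x + x^3

f + g = 1 + 2x + x^3


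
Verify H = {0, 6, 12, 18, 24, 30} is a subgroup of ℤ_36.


Subgroup test for H = {0, 6, 12, 18, 24, 30} in (ℤ_36, +):
(1) 0 ∈ H? Yes
(2) Closure: for all a,b ∈ H, (a+b) mod 36 ∈ H? Yes
(3) Inverses: for all a ∈ H, -a mod 36 ∈ H? Yes

Yes, H is a subgroup of ℤ_36


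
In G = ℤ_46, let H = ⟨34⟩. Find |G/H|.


|⟨34⟩| = n / gcd(34, 46) = 46 / 2 = 23
H is normal (ℤ_46 is abelian).
|G/H| = |G| / |H| = 46 / 23 = 2

|G/H| = 2


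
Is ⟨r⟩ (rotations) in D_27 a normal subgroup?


H = ⟨r⟩ (rotations) in D_27
The rotation subgroup ⟨r⟩ has index 2 in D_27, so it is normal

Yes, normal subgroup


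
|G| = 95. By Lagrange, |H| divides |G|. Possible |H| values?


Lagrange's theorem: |H| divides |G|
|G| = 95
Divisors of 95: 1, 5, 19, 95

Possible subgroup orders: {1, 5, 19, 95}


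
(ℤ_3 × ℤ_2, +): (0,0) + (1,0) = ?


Operation: componentwise addition mod (3, 2)
(0,0) + (1,0) = ((a₁+b₁) mod 3, (a₂+b₂) mod 2) with a = (0,0), b = (1,0)

(0,0) + (1,0) = (1,0)


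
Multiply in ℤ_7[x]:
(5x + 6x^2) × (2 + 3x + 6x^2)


Expand and collect like terms; reduce coefficients mod 7:
x^0: 0·2 = 0 ≡ 0 (mod 7)
x^1: 0·3 + 5·2 = 10 ≡ 3 (mod 7)
x^2: 0·6 + 5·3 + 6·2 = 27 ≡ 6 (mod 7)
x^3: 5·6 + 6·3 = 48 ≡ 6 (mod 7)
x^4: 6·6 = 36 ≡ 1 (mod 7)
Result: 3x + 6x^2 + 6x^3 + x^4

f · g = 3x + 6x^2 + 6x^3 + x^4


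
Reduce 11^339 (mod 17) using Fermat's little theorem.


Fermat's little theorem: if p is prime and gcd(a,p)=1, then a^(p-1) ≡ 1 (mod p)
p = 17 is prime, gcd(11,17) = 1
Reduce exponent: 339 mod 16 = 3
So 11^339 ≡ 11^3 (mod 17)
11^3 mod 17 = 5

11^339 ≡ 5 (mod 17)


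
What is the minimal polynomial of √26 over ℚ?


√26 satisfies x² - 26 = 0, irreducible over ℚ since 26 is squarefree

Minimal polynomial: x² - 26


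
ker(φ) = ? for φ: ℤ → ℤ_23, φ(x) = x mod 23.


Kernel = preimage of identity
ker(φ) = {x ∈ ℤ : x ≡ 0 (mod 23)} = 23ℤ = {0, ±23, ±46, ...}

ker(φ) = 23ℤ


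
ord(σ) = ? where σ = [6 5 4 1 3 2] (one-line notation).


Cycle decomposition: (1 6 2 5 3 4)
Cycle lengths: 6
Order = lcm(6) = 6

ord(σ) = 6


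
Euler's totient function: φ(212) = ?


Factor n: 212 = 2^2 × 53
φ(n) = n · ∏(1 - 1/p) over distinct primes p | n
φ(212) = 212 · (1 - 1/2) · (1 - 1/53) = 104

φ(212) = 104


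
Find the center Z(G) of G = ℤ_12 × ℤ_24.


Z(G) = {g ∈ G | gx = xg for all x ∈ G}
Direct product of abelian groups is abelian, so Z(G) = G

Z(ℤ_12 × ℤ_24) = ℤ_12 × ℤ_24


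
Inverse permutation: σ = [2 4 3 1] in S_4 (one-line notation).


To find σ⁻¹, swap domain and range:
σ(1) = 2 → σ⁻¹(2) = 1
σ(2) = 4 → σ⁻¹(4) = 2
σ(3) = 3 → σ⁻¹(3) = 3
σ(4) = 1 → σ⁻¹(1) = 4

σ⁻¹ = [4 1 3 2]


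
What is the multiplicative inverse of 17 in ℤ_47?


Use the extended Euclidean algorithm to write 1 = 17·s + 47·t; then s mod 47 is the inverse.
Euclidean algorithm:
  17 = 0·47 + 17
  47 = 2·17 + 13
  17 = 1·13 + 4
  13 = 3·4 + 1
  4 = 4·1 + 0
gcd(17,47) = 1
Back-substitution gives: 17·(-11) + 47·(4) = 1
So 17⁻¹ ≡ -11 ≡ 36 (mod 47)
Check: 17 × 36 = 612 ≡ 1 (mod 47) ✓

17⁻¹ ≡ 36 (mod 47)


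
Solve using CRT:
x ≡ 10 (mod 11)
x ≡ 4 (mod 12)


m₁ = 11, m₂ = 12, gcd = 1, so CRT applies. M = m₁·m₂ = 132
Let M₁ = M/m₁ = 12, M₂ = M/m₂ = 11
Find y₁ ≡ M₁⁻¹ (mod m₁): 12⁻¹ ≡ 1 (mod 11)
Find y₂ ≡ M₂⁻¹ (mod m₂): 11⁻¹ ≡ 11 (mod 12)
x = a₁·M₁·y₁ + a₂·M₂·y₂ = 10·12·1 + 4·11·11 = 604
Reduce mod 132: x ≡ 76
Check: 76 mod 11 = 10 ✓, 76 mod 12 = 4 ✓

x ≡ 76 (mod 132)


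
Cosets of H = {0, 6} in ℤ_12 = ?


H = {0, 6}, |H| = 2
Number of cosets = |G|/|H| = 12/2 = 6
0 + H = {0, 6}
1 + H = {1, 7}
2 + H = {2, 8}
3 + H = {3, 9}
4 + H = {4, 10}
5 + H = {5, 11}

Cosets: 0+H={0,6}; 1+H={1,7}; 2+H={2,8}; 3+H={3,9}; 4+H={4,10}; 5+H={5,11}


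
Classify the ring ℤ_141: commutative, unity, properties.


ℤ_141 is a commutative ring with unity 1; 141 = 3×47 is composite, so 3·47 ≡ 0 gives zero divisors (not an integral domain)
Commutative: Yes
Integral domain: No
Has unity: Yes

ℤ_141: Commutative=Yes, Unity=Yes


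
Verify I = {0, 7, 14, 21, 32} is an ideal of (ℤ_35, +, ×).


Check ideal conditions for I = {0, 7, 14, 21, 32} in ℤ_35:
(1) I is an additive subgroup? No
(2) For r ∈ ℤ_35 and a ∈ I: r·a ∈ I? No  [counterexample: r=2, a=14, r·a mod 35 = 28 ∉ I]

No, I is not an ideal of ℤ_35


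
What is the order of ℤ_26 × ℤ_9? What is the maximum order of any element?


|ℤ_26 × ℤ_9| = 26 × 9 = 234
Max element order = lcm(26,9) = 234
Cyclic? Yes (gcd=1)

|ℤ_26×ℤ_9| = 234, max element order = 234


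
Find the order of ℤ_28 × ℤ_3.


|A × B| = |A| · |B|
|ℤ_28 × ℤ_3| = 28 × 3 = 84

|ℤ_28 × ℤ_3| = 84


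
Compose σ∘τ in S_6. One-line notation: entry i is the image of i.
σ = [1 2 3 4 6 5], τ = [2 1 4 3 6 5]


σ∘τ: apply τ first, then σ
1 →τ 2 →σ 2
2 →τ 1 →σ 1
3 →τ 4 →σ 4
4 →τ 3 →σ 3
5 →τ 6 →σ 5
6 →τ 5 →σ 6

σ∘τ = [2 1 4 3 5 6]
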